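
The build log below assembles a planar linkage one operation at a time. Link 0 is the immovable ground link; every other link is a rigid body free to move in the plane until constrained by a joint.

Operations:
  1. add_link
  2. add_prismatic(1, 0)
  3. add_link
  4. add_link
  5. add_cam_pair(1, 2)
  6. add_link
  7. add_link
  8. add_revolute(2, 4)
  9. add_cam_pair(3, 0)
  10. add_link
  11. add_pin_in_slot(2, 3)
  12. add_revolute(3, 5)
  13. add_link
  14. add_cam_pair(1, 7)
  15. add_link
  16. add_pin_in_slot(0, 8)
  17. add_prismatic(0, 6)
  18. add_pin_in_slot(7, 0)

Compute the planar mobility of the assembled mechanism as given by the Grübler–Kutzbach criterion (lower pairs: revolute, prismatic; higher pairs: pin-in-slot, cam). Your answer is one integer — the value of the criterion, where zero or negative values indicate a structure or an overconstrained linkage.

ground; <1,0,0>
#1 <2,0,0>
P:1↔0 J1 <2,1,0>
#2 <3,1,0>
#3 <4,1,0>
C:1↔2 J2 <4,1,1>
#4 <5,1,1>
#5 <6,1,1>
R:2↔4 J1 <6,2,1>
C:3↔0 J2 <6,2,2>
#6 <7,2,2>
PS:2↔3 J2 <7,2,3>
R:3↔5 J1 <7,3,3>
#7 <8,3,3>
C:1↔7 J2 <8,3,4>
#8 <9,3,4>
PS:0↔8 J2 <9,3,5>
P:0↔6 J1 <9,4,5>
PS:7↔0 J2 <9,4,6>
3×8 − 2×4 − 1×6 = 10

M = 10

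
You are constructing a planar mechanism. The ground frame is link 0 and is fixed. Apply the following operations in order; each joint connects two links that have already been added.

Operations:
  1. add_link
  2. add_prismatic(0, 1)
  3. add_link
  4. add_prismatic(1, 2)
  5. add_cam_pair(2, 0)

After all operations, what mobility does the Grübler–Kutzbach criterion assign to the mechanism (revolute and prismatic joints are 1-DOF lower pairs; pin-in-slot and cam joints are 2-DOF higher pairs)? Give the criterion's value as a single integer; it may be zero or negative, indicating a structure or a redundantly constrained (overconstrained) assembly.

L=1 J1=0 J2=0
add link → L=2 J1=0 J2=0
P@0,1 dof=1 J1 → L=2 J1=1 J2=0
add link → L=3 J1=1 J2=0
P@1,2 dof=1 J1 → L=3 J1=2 J2=0
C@2,0 dof=2 J2 → L=3 J1=2 J2=1
M=3(L−1)−2J1−J2=3·2−2·2−1=1

M = 1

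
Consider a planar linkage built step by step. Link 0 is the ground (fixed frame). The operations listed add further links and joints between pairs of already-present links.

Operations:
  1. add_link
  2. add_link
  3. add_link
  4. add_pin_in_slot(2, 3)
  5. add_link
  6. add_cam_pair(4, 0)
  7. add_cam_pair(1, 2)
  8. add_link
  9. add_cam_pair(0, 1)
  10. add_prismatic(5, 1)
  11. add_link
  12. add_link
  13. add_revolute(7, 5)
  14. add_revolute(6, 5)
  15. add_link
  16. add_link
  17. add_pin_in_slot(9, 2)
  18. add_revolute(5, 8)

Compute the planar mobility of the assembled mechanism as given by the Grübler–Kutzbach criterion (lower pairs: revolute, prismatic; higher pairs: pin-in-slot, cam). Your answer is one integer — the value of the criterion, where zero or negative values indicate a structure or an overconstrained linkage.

[1;0;0] (link 0 is ground)
L+ [2;0;0]
L+ [3;0;0]
L+ [4;0;0]
PS(2,3)∈J2 [4;0;1]
L+ [5;0;1]
C(4,0)∈J2 [5;0;2]
C(1,2)∈J2 [5;0;3]
L+ [6;0;3]
C(0,1)∈J2 [6;0;4]
P(5,1)∈J1 [6;1;4]
L+ [7;1;4]
L+ [8;1;4]
R(7,5)∈J1 [8;2;4]
R(6,5)∈J1 [8;3;4]
L+ [9;3;4]
L+ [10;3;4]
PS(9,2)∈J2 [10;3;5]
R(5,8)∈J1 [10;4;5]
mobility = 27 − 8 − 5 = 14

M = 14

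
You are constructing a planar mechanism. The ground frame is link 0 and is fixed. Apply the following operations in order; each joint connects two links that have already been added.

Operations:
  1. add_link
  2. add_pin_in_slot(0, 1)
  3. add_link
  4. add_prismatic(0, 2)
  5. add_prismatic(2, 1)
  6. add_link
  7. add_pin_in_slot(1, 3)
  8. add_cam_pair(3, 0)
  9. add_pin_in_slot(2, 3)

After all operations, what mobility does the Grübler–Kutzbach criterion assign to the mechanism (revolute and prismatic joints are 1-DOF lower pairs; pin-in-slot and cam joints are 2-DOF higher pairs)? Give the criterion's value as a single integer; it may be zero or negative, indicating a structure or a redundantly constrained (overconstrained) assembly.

ground; <1,0,0>
#1 <2,0,0>
PS:0↔1 J2 <2,0,1>
#2 <3,0,1>
P:0↔2 J1 <3,1,1>
P:2↔1 J1 <3,2,1>
#3 <4,2,1>
PS:1↔3 J2 <4,2,2>
C:3↔0 J2 <4,2,3>
PS:2↔3 J2 <4,2,4>
3×3 − 2×2 − 1×4 = 1

M = 1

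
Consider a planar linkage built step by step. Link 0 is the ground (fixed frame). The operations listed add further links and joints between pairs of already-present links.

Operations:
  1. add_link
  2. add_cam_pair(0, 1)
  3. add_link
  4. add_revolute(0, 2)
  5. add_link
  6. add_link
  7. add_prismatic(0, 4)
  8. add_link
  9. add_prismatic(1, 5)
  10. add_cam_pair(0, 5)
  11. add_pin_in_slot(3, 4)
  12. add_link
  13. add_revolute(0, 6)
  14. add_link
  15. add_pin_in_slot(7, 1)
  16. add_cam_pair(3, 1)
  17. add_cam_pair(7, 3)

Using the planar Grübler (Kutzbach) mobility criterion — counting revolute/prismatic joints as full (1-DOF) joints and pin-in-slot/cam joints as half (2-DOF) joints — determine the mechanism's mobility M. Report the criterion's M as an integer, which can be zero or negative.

link 0 = ground. State L|J1|J2 = 1|0|0
+link1  2|0|0
C(0,1) f=2→J2  2|0|1
+link2  3|0|1
R(0,2) f=1→J1  3|1|1
+link3  4|1|1
+link4  5|1|1
P(0,4) f=1→J1  5|2|1
+link5  6|2|1
P(1,5) f=1→J1  6|3|1
C(0,5) f=2→J2  6|3|2
PS(3,4) f=2→J2  6|3|3
+link6  7|3|3
R(0,6) f=1→J1  7|4|3
+link7  8|4|3
PS(7,1) f=2→J2  8|4|4
C(3,1) f=2→J2  8|4|5
C(7,3) f=2→J2  8|4|6
M = 3(8−1)−2·4−6 = 21−8−6 = 7

M = 7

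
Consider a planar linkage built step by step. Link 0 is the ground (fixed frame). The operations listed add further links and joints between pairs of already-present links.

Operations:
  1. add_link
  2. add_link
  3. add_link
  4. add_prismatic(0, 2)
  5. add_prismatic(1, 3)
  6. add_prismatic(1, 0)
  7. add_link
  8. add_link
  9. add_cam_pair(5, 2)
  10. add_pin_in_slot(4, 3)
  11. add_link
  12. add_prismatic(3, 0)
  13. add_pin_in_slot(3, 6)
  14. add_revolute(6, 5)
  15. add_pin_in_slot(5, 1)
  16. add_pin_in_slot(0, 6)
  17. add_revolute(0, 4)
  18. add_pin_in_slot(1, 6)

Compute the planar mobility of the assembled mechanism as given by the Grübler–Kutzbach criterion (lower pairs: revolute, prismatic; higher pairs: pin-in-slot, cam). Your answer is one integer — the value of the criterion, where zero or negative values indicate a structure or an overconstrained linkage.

M = 0

[1;0;0] (link 0 is ground)
L+ [2;0;0]
L+ [3;0;0]
L+ [4;0;0]
P(0,2)∈J1 [4;1;0]
P(1,3)∈J1 [4;2;0]
P(1,0)∈J1 [4;3;0]
L+ [5;3;0]
L+ [6;3;0]
C(5,2)∈J2 [6;3;1]
PS(4,3)∈J2 [6;3;2]
L+ [7;3;2]
P(3,0)∈J1 [7;4;2]
PS(3,6)∈J2 [7;4;3]
R(6,5)∈J1 [7;5;3]
PS(5,1)∈J2 [7;5;4]
PS(0,6)∈J2 [7;5;5]
R(0,4)∈J1 [7;6;5]
PS(1,6)∈J2 [7;6;6]
mobility = 18 − 12 − 6 = 0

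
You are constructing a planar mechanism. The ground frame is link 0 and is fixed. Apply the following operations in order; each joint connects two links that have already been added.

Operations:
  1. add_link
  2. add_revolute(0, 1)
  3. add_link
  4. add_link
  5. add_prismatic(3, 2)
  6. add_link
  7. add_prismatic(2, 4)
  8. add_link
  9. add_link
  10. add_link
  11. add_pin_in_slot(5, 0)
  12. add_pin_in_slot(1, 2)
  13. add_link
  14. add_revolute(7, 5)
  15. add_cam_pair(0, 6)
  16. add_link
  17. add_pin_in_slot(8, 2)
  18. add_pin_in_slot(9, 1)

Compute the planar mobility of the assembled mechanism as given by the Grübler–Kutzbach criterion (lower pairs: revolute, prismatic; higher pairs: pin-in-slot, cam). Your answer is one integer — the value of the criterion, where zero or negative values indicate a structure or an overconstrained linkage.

(L,J1,J2)=(1,0,0); link0 fixed
link1: (2,0,0)
R 0-1 [J1]: (2,1,0)
link2: (3,1,0)
link3: (4,1,0)
P 3-2 [J1]: (4,2,0)
link4: (5,2,0)
P 2-4 [J1]: (5,3,0)
link5: (6,3,0)
link6: (7,3,0)
link7: (8,3,0)
PS 5-0 [J2]: (8,3,1)
PS 1-2 [J2]: (8,3,2)
link8: (9,3,2)
R 7-5 [J1]: (9,4,2)
C 0-6 [J2]: (9,4,3)
link9: (10,4,3)
PS 8-2 [J2]: (10,4,4)
PS 9-1 [J2]: (10,4,5)
Grübler: 3·9 − 2·4 − 5 = 14

M = 14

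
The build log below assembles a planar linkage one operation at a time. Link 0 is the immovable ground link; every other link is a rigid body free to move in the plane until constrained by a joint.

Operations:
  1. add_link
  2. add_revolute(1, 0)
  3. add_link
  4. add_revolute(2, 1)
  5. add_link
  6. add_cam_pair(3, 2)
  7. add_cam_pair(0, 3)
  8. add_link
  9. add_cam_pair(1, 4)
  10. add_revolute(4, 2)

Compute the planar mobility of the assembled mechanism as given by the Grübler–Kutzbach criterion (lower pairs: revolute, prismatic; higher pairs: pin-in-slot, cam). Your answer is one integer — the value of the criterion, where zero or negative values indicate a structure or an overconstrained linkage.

[1;0;0] (link 0 is ground)
L+ [2;0;0]
R(1,0)∈J1 [2;1;0]
L+ [3;1;0]
R(2,1)∈J1 [3;2;0]
L+ [4;2;0]
C(3,2)∈J2 [4;2;1]
C(0,3)∈J2 [4;2;2]
L+ [5;2;2]
C(1,4)∈J2 [5;2;3]
R(4,2)∈J1 [5;3;3]
mobility = 12 − 6 − 3 = 3

M = 3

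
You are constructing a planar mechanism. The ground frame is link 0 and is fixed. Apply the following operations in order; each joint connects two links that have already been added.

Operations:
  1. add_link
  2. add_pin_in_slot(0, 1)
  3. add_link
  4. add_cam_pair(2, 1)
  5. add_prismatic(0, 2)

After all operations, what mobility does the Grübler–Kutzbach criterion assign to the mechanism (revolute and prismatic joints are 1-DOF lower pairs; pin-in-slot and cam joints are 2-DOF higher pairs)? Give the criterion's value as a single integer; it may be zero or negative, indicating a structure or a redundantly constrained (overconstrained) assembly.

M = 2

(L,J1,J2)=(1,0,0); link0 fixed
link1: (2,0,0)
PS 0-1 [J2]: (2,0,1)
link2: (3,0,1)
C 2-1 [J2]: (3,0,2)
P 0-2 [J1]: (3,1,2)
Grübler: 3·2 − 2·1 − 2 = 2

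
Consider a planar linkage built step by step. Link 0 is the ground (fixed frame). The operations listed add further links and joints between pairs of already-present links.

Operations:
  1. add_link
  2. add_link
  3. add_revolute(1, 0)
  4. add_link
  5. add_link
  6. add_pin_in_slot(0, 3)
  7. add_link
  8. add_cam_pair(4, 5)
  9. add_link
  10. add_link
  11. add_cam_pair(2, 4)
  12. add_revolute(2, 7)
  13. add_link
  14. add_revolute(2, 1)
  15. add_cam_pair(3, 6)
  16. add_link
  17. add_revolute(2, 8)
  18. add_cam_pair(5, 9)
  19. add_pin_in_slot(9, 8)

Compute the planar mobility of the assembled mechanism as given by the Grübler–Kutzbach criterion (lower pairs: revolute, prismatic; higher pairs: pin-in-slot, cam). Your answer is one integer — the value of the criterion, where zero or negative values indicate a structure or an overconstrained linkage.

M = 13

[1;0;0] (link 0 is ground)
L+ [2;0;0]
L+ [3;0;0]
R(1,0)∈J1 [3;1;0]
L+ [4;1;0]
L+ [5;1;0]
PS(0,3)∈J2 [5;1;1]
L+ [6;1;1]
C(4,5)∈J2 [6;1;2]
L+ [7;1;2]
L+ [8;1;2]
C(2,4)∈J2 [8;1;3]
R(2,7)∈J1 [8;2;3]
L+ [9;2;3]
R(2,1)∈J1 [9;3;3]
C(3,6)∈J2 [9;3;4]
L+ [10;3;4]
R(2,8)∈J1 [10;4;4]
C(5,9)∈J2 [10;4;5]
PS(9,8)∈J2 [10;4;6]
mobility = 27 − 8 − 6 = 13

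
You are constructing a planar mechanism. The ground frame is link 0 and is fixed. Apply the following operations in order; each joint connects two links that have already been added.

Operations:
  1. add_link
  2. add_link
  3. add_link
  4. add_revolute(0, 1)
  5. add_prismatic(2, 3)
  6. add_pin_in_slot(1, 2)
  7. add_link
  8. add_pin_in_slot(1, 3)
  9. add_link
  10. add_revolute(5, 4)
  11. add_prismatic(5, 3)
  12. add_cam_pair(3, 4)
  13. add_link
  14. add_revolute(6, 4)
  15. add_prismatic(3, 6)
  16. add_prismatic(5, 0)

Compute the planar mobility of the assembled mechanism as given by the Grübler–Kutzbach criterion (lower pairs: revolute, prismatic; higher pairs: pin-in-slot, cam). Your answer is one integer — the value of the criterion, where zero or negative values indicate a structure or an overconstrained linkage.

link 0 = ground. State L|J1|J2 = 1|0|0
+link1  2|0|0
+link2  3|0|0
+link3  4|0|0
R(0,1) f=1→J1  4|1|0
P(2,3) f=1→J1  4|2|0
PS(1,2) f=2→J2  4|2|1
+link4  5|2|1
PS(1,3) f=2→J2  5|2|2
+link5  6|2|2
R(5,4) f=1→J1  6|3|2
P(5,3) f=1→J1  6|4|2
C(3,4) f=2→J2  6|4|3
+link6  7|4|3
R(6,4) f=1→J1  7|5|3
P(3,6) f=1→J1  7|6|3
P(5,0) f=1→J1  7|7|3
M = 3(7−1)−2·7−3 = 18−14−3 = 1

M = 1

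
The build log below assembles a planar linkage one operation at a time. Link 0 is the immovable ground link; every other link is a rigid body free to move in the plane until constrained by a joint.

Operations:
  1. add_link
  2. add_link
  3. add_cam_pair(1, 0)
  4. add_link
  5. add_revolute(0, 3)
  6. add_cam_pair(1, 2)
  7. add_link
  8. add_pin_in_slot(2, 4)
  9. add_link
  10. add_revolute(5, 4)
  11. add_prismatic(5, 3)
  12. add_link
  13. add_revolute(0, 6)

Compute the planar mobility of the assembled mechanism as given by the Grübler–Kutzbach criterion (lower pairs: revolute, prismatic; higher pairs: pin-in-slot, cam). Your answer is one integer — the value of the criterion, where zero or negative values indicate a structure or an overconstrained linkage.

M = 7

ground; <1,0,0>
#1 <2,0,0>
#2 <3,0,0>
C:1↔0 J2 <3,0,1>
#3 <4,0,1>
R:0↔3 J1 <4,1,1>
C:1↔2 J2 <4,1,2>
#4 <5,1,2>
PS:2↔4 J2 <5,1,3>
#5 <6,1,3>
R:5↔4 J1 <6,2,3>
P:5↔3 J1 <6,3,3>
#6 <7,3,3>
R:0↔6 J1 <7,4,3>
3×6 − 2×4 − 1×3 = 7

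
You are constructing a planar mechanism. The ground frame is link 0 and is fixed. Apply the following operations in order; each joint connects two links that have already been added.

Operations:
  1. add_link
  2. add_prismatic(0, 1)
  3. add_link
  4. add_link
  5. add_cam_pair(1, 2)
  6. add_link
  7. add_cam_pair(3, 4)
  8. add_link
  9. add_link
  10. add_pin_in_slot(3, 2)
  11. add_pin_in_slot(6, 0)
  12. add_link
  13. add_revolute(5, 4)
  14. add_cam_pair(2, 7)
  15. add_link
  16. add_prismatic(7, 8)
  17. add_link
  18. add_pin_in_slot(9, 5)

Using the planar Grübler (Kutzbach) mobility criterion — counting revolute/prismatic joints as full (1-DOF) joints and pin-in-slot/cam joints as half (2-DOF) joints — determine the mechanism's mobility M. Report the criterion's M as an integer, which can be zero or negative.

ground; <1,0,0>
#1 <2,0,0>
P:0↔1 J1 <2,1,0>
#2 <3,1,0>
#3 <4,1,0>
C:1↔2 J2 <4,1,1>
#4 <5,1,1>
C:3↔4 J2 <5,1,2>
#5 <6,1,2>
#6 <7,1,2>
PS:3↔2 J2 <7,1,3>
PS:6↔0 J2 <7,1,4>
#7 <8,1,4>
R:5↔4 J1 <8,2,4>
C:2↔7 J2 <8,2,5>
#8 <9,2,5>
P:7↔8 J1 <9,3,5>
#9 <10,3,5>
PS:9↔5 J2 <10,3,6>
3×9 − 2×3 − 1×6 = 15

M = 15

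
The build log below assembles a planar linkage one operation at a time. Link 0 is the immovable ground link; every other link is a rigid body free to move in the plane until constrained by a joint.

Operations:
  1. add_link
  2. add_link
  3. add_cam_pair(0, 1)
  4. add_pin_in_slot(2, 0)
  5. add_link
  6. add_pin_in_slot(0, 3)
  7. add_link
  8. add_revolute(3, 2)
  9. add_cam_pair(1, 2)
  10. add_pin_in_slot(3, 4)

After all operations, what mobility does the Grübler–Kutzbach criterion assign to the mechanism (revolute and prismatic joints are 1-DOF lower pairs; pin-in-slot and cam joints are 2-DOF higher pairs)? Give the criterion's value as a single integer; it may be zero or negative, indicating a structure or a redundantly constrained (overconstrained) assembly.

M = 5

L=1 J1=0 J2=0
add link → L=2 J1=0 J2=0
add link → L=3 J1=0 J2=0
C@0,1 dof=2 J2 → L=3 J1=0 J2=1
PS@2,0 dof=2 J2 → L=3 J1=0 J2=2
add link → L=4 J1=0 J2=2
PS@0,3 dof=2 J2 → L=4 J1=0 J2=3
add link → L=5 J1=0 J2=3
R@3,2 dof=1 J1 → L=5 J1=1 J2=3
C@1,2 dof=2 J2 → L=5 J1=1 J2=4
PS@3,4 dof=2 J2 → L=5 J1=1 J2=5
M=3(L−1)−2J1−J2=3·4−2·1−5=5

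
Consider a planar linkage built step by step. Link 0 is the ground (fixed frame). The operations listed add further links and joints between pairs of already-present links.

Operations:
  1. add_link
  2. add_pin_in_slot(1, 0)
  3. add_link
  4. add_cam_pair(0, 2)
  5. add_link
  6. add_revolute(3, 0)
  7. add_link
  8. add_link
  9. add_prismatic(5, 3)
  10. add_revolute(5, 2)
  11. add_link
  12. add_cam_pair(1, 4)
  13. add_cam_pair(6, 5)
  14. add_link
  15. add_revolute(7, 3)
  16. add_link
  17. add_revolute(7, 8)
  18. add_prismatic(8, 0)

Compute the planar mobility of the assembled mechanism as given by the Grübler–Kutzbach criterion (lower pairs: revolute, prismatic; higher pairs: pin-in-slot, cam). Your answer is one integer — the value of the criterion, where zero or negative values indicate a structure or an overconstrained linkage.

(L,J1,J2)=(1,0,0); link0 fixed
link1: (2,0,0)
PS 1-0 [J2]: (2,0,1)
link2: (3,0,1)
C 0-2 [J2]: (3,0,2)
link3: (4,0,2)
R 3-0 [J1]: (4,1,2)
link4: (5,1,2)
link5: (6,1,2)
P 5-3 [J1]: (6,2,2)
R 5-2 [J1]: (6,3,2)
link6: (7,3,2)
C 1-4 [J2]: (7,3,3)
C 6-5 [J2]: (7,3,4)
link7: (8,3,4)
R 7-3 [J1]: (8,4,4)
link8: (9,4,4)
R 7-8 [J1]: (9,5,4)
P 8-0 [J1]: (9,6,4)
Grübler: 3·8 − 2·6 − 4 = 8

M = 8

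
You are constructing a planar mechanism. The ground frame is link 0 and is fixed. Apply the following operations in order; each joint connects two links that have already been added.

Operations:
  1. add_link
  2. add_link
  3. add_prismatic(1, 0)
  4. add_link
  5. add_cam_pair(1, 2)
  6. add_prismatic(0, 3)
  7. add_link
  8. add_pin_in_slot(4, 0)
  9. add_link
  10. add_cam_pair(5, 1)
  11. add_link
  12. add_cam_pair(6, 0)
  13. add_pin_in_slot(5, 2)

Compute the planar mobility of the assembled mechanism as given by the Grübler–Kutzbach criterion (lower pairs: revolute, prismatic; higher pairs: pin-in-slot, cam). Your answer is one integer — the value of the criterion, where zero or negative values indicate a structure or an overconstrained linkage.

M = 9

[1;0;0] (link 0 is ground)
L+ [2;0;0]
L+ [3;0;0]
P(1,0)∈J1 [3;1;0]
L+ [4;1;0]
C(1,2)∈J2 [4;1;1]
P(0,3)∈J1 [4;2;1]
L+ [5;2;1]
PS(4,0)∈J2 [5;2;2]
L+ [6;2;2]
C(5,1)∈J2 [6;2;3]
L+ [7;2;3]
C(6,0)∈J2 [7;2;4]
PS(5,2)∈J2 [7;2;5]
mobility = 18 − 4 − 5 = 9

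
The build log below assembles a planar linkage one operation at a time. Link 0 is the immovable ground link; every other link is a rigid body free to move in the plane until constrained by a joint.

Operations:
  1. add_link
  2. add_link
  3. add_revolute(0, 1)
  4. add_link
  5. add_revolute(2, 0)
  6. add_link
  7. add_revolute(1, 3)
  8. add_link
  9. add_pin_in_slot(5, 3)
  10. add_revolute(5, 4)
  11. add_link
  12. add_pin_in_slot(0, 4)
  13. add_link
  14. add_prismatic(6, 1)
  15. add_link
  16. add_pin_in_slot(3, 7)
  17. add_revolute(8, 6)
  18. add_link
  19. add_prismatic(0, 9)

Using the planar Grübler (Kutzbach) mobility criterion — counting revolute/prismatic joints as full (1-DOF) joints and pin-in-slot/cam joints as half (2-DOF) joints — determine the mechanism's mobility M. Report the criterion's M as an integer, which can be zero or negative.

M = 10

[1;0;0] (link 0 is ground)
L+ [2;0;0]
L+ [3;0;0]
R(0,1)∈J1 [3;1;0]
L+ [4;1;0]
R(2,0)∈J1 [4;2;0]
L+ [5;2;0]
R(1,3)∈J1 [5;3;0]
L+ [6;3;0]
PS(5,3)∈J2 [6;3;1]
R(5,4)∈J1 [6;4;1]
L+ [7;4;1]
PS(0,4)∈J2 [7;4;2]
L+ [8;4;2]
P(6,1)∈J1 [8;5;2]
L+ [9;5;2]
PS(3,7)∈J2 [9;5;3]
R(8,6)∈J1 [9;6;3]
L+ [10;6;3]
P(0,9)∈J1 [10;7;3]
mobility = 27 − 14 − 3 = 10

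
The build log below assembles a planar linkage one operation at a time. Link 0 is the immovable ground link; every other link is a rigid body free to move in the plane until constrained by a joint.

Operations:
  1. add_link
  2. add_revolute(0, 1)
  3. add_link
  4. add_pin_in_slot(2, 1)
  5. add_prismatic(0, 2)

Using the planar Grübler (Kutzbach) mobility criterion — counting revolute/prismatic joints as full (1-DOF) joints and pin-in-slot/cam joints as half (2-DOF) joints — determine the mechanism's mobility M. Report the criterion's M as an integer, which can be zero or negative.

M = 1

[1;0;0] (link 0 is ground)
L+ [2;0;0]
R(0,1)∈J1 [2;1;0]
L+ [3;1;0]
PS(2,1)∈J2 [3;1;1]
P(0,2)∈J1 [3;2;1]
mobility = 6 − 4 − 1 = 1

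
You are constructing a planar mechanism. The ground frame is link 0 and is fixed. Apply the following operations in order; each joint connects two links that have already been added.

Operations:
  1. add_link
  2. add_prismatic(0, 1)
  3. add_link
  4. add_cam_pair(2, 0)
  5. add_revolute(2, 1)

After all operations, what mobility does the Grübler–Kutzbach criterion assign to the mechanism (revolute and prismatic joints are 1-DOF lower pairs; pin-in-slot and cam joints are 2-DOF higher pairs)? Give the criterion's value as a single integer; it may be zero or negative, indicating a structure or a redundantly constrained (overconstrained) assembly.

M = 1

(L,J1,J2)=(1,0,0); link0 fixed
link1: (2,0,0)
P 0-1 [J1]: (2,1,0)
link2: (3,1,0)
C 2-0 [J2]: (3,1,1)
R 2-1 [J1]: (3,2,1)
Grübler: 3·2 − 2·2 − 1 = 1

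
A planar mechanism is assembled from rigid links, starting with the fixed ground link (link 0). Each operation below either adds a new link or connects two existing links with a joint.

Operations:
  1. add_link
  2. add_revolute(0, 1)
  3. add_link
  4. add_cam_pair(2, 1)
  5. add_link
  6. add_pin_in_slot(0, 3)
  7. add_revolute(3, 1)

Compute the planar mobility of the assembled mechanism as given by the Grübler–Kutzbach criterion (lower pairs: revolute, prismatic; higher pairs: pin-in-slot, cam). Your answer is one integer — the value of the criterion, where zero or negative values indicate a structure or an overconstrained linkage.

M = 3

link 0 = ground. State L|J1|J2 = 1|0|0
+link1  2|0|0
R(0,1) f=1→J1  2|1|0
+link2  3|1|0
C(2,1) f=2→J2  3|1|1
+link3  4|1|1
PS(0,3) f=2→J2  4|1|2
R(3,1) f=1→J1  4|2|2
M = 3(4−1)−2·2−2 = 9−4−2 = 3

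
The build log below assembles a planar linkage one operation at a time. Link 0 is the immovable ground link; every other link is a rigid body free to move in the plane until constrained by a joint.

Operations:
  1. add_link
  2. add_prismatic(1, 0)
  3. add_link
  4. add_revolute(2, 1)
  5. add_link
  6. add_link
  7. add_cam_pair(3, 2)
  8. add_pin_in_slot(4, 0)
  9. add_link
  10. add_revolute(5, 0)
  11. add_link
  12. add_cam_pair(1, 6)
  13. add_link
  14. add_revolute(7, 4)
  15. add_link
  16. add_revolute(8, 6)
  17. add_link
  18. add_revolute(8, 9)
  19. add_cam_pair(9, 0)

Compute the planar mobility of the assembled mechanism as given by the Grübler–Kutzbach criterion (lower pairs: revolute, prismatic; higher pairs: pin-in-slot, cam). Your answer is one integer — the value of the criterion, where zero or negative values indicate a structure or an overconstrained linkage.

M = 11

L=1 J1=0 J2=0
add link → L=2 J1=0 J2=0
P@1,0 dof=1 J1 → L=2 J1=1 J2=0
add link → L=3 J1=1 J2=0
R@2,1 dof=1 J1 → L=3 J1=2 J2=0
add link → L=4 J1=2 J2=0
add link → L=5 J1=2 J2=0
C@3,2 dof=2 J2 → L=5 J1=2 J2=1
PS@4,0 dof=2 J2 → L=5 J1=2 J2=2
add link → L=6 J1=2 J2=2
R@5,0 dof=1 J1 → L=6 J1=3 J2=2
add link → L=7 J1=3 J2=2
C@1,6 dof=2 J2 → L=7 J1=3 J2=3
add link → L=8 J1=3 J2=3
R@7,4 dof=1 J1 → L=8 J1=4 J2=3
add link → L=9 J1=4 J2=3
R@8,6 dof=1 J1 → L=9 J1=5 J2=3
add link → L=10 J1=5 J2=3
R@8,9 dof=1 J1 → L=10 J1=6 J2=3
C@9,0 dof=2 J2 → L=10 J1=6 J2=4
M=3(L−1)−2J1−J2=3·9−2·6−4=11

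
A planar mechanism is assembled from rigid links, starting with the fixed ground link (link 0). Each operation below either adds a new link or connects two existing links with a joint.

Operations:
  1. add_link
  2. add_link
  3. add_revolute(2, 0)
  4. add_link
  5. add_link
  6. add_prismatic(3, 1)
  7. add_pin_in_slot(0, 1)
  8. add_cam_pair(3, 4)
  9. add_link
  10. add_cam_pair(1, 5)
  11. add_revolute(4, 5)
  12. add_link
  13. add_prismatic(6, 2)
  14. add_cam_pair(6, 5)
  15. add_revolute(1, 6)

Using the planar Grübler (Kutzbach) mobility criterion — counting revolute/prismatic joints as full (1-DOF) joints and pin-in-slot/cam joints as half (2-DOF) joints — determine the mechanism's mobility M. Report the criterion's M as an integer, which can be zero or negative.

link 0 = ground. State L|J1|J2 = 1|0|0
+link1  2|0|0
+link2  3|0|0
R(2,0) f=1→J1  3|1|0
+link3  4|1|0
+link4  5|1|0
P(3,1) f=1→J1  5|2|0
PS(0,1) f=2→J2  5|2|1
C(3,4) f=2→J2  5|2|2
+link5  6|2|2
C(1,5) f=2→J2  6|2|3
R(4,5) f=1→J1  6|3|3
+link6  7|3|3
P(6,2) f=1→J1  7|4|3
C(6,5) f=2→J2  7|4|4
R(1,6) f=1→J1  7|5|4
M = 3(7−1)−2·5−4 = 18−10−4 = 4

M = 4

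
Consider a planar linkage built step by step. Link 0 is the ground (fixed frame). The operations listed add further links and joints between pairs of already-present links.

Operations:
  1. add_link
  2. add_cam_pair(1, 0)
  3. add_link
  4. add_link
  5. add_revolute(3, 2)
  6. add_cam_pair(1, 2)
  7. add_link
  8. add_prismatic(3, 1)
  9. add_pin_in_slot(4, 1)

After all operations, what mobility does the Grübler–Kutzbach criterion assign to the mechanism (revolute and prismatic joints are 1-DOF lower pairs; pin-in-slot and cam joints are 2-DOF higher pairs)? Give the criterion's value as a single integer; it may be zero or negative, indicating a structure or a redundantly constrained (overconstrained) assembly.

L=1 J1=0 J2=0
add link → L=2 J1=0 J2=0
C@1,0 dof=2 J2 → L=2 J1=0 J2=1
add link → L=3 J1=0 J2=1
add link → L=4 J1=0 J2=1
R@3,2 dof=1 J1 → L=4 J1=1 J2=1
C@1,2 dof=2 J2 → L=4 J1=1 J2=2
add link → L=5 J1=1 J2=2
P@3,1 dof=1 J1 → L=5 J1=2 J2=2
PS@4,1 dof=2 J2 → L=5 J1=2 J2=3
M=3(L−1)−2J1−J2=3·4−2·2−3=5

M = 5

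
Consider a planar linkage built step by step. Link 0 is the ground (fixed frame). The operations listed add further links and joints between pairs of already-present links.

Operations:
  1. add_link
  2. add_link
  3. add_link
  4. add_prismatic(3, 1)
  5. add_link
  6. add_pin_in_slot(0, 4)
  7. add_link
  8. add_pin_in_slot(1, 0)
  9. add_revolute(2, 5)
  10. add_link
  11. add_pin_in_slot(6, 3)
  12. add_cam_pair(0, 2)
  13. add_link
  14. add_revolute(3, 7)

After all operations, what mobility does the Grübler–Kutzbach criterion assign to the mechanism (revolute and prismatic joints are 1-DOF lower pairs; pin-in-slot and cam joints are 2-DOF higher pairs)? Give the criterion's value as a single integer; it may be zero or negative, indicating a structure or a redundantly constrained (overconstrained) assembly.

L=1 J1=0 J2=0
add link → L=2 J1=0 J2=0
add link → L=3 J1=0 J2=0
add link → L=4 J1=0 J2=0
P@3,1 dof=1 J1 → L=4 J1=1 J2=0
add link → L=5 J1=1 J2=0
PS@0,4 dof=2 J2 → L=5 J1=1 J2=1
add link → L=6 J1=1 J2=1
PS@1,0 dof=2 J2 → L=6 J1=1 J2=2
R@2,5 dof=1 J1 → L=6 J1=2 J2=2
add link → L=7 J1=2 J2=2
PS@6,3 dof=2 J2 → L=7 J1=2 J2=3
C@0,2 dof=2 J2 → L=7 J1=2 J2=4
add link → L=8 J1=2 J2=4
R@3,7 dof=1 J1 → L=8 J1=3 J2=4
M=3(L−1)−2J1−J2=3·7−2·3−4=11

M = 11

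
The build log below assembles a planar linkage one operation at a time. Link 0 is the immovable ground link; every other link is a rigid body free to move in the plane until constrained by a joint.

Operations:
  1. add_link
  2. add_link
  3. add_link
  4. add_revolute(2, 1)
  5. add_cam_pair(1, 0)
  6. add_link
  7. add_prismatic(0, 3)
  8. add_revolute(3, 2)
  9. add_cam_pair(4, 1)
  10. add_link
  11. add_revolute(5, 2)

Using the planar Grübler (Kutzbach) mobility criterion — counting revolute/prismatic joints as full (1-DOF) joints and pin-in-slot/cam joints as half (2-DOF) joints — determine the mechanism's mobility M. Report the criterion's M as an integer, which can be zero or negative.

[1;0;0] (link 0 is ground)
L+ [2;0;0]
L+ [3;0;0]
L+ [4;0;0]
R(2,1)∈J1 [4;1;0]
C(1,0)∈J2 [4;1;1]
L+ [5;1;1]
P(0,3)∈J1 [5;2;1]
R(3,2)∈J1 [5;3;1]
C(4,1)∈J2 [5;3;2]
L+ [6;3;2]
R(5,2)∈J1 [6;4;2]
mobility = 15 − 8 − 2 = 5

M = 5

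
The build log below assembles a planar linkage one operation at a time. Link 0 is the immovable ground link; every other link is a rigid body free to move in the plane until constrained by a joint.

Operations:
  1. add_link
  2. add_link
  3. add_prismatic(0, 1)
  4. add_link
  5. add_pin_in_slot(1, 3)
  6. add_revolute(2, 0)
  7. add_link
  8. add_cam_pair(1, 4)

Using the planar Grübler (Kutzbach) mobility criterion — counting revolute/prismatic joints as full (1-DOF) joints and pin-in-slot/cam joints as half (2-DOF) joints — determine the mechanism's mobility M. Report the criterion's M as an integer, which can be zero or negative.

link 0 = ground. State L|J1|J2 = 1|0|0
+link1  2|0|0
+link2  3|0|0
P(0,1) f=1→J1  3|1|0
+link3  4|1|0
PS(1,3) f=2→J2  4|1|1
R(2,0) f=1→J1  4|2|1
+link4  5|2|1
C(1,4) f=2→J2  5|2|2
M = 3(5−1)−2·2−2 = 12−4−2 = 6

M = 6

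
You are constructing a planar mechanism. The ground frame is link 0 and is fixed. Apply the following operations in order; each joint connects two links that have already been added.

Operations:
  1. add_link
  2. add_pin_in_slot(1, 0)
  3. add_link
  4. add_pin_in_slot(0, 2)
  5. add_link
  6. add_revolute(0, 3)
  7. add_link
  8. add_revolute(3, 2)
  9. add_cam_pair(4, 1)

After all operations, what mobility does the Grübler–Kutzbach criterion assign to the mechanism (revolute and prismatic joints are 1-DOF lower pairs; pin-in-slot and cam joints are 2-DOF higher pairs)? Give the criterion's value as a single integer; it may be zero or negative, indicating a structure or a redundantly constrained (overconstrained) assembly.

M = 5

ground; <1,0,0>
#1 <2,0,0>
PS:1↔0 J2 <2,0,1>
#2 <3,0,1>
PS:0↔2 J2 <3,0,2>
#3 <4,0,2>
R:0↔3 J1 <4,1,2>
#4 <5,1,2>
R:3↔2 J1 <5,2,2>
C:4↔1 J2 <5,2,3>
3×4 − 2×2 − 1×3 = 5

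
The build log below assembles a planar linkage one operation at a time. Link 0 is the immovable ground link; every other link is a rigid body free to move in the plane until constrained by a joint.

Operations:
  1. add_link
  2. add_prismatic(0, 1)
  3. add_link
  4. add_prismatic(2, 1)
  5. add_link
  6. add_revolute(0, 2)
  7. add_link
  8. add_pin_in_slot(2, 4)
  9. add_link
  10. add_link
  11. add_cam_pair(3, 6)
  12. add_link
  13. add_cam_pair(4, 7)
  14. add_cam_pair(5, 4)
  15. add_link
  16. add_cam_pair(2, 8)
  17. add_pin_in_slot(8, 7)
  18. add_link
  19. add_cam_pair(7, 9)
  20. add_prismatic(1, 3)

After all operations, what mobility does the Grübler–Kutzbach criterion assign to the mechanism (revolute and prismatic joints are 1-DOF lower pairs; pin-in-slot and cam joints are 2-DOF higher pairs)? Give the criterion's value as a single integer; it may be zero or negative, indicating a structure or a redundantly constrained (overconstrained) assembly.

(L,J1,J2)=(1,0,0); link0 fixed
link1: (2,0,0)
P 0-1 [J1]: (2,1,0)
link2: (3,1,0)
P 2-1 [J1]: (3,2,0)
link3: (4,2,0)
R 0-2 [J1]: (4,3,0)
link4: (5,3,0)
PS 2-4 [J2]: (5,3,1)
link5: (6,3,1)
link6: (7,3,1)
C 3-6 [J2]: (7,3,2)
link7: (8,3,2)
C 4-7 [J2]: (8,3,3)
C 5-4 [J2]: (8,3,4)
link8: (9,3,4)
C 2-8 [J2]: (9,3,5)
PS 8-7 [J2]: (9,3,6)
link9: (10,3,6)
C 7-9 [J2]: (10,3,7)
P 1-3 [J1]: (10,4,7)
Grübler: 3·9 − 2·4 − 7 = 12

M = 12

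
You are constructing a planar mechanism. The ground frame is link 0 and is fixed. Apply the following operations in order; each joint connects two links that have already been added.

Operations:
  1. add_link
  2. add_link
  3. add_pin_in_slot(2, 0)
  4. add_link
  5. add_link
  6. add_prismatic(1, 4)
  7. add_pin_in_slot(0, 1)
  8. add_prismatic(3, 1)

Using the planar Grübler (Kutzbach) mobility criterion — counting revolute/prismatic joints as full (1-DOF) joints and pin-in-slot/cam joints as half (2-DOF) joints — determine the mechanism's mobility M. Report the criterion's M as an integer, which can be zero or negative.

ground; <1,0,0>
#1 <2,0,0>
#2 <3,0,0>
PS:2↔0 J2 <3,0,1>
#3 <4,0,1>
#4 <5,0,1>
P:1↔4 J1 <5,1,1>
PS:0↔1 J2 <5,1,2>
P:3↔1 J1 <5,2,2>
3×4 − 2×2 − 1×2 = 6

M = 6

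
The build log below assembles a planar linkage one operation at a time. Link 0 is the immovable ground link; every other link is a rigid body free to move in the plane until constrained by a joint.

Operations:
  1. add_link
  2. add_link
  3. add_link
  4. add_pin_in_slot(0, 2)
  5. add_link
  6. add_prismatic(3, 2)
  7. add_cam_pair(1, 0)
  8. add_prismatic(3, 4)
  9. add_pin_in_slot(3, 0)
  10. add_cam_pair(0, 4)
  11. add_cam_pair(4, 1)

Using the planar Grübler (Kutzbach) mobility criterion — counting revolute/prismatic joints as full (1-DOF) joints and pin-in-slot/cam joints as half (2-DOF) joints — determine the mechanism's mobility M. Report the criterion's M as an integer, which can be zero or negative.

M = 3

[1;0;0] (link 0 is ground)
L+ [2;0;0]
L+ [3;0;0]
L+ [4;0;0]
PS(0,2)∈J2 [4;0;1]
L+ [5;0;1]
P(3,2)∈J1 [5;1;1]
C(1,0)∈J2 [5;1;2]
P(3,4)∈J1 [5;2;2]
PS(3,0)∈J2 [5;2;3]
C(0,4)∈J2 [5;2;4]
C(4,1)∈J2 [5;2;5]
mobility = 12 − 4 − 5 = 3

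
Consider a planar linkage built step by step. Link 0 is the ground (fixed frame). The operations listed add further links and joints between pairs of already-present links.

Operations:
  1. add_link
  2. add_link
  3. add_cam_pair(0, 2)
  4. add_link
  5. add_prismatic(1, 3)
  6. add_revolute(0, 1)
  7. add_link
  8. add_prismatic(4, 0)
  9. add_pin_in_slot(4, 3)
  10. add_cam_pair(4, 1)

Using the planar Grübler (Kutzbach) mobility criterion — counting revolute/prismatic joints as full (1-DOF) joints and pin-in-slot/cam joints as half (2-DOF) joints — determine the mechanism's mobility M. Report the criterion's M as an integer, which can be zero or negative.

M = 3

[1;0;0] (link 0 is ground)
L+ [2;0;0]
L+ [3;0;0]
C(0,2)∈J2 [3;0;1]
L+ [4;0;1]
P(1,3)∈J1 [4;1;1]
R(0,1)∈J1 [4;2;1]
L+ [5;2;1]
P(4,0)∈J1 [5;3;1]
PS(4,3)∈J2 [5;3;2]
C(4,1)∈J2 [5;3;3]
mobility = 12 − 6 − 3 = 3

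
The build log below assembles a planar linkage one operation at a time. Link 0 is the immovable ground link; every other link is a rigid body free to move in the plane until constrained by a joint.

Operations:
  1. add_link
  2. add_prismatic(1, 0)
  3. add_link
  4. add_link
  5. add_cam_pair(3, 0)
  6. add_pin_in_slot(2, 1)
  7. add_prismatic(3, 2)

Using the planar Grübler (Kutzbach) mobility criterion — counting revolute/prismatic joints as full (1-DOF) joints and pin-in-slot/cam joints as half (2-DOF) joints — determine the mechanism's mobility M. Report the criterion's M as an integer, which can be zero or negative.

link 0 = ground. State L|J1|J2 = 1|0|0
+link1  2|0|0
P(1,0) f=1→J1  2|1|0
+link2  3|1|0
+link3  4|1|0
C(3,0) f=2→J2  4|1|1
PS(2,1) f=2→J2  4|1|2
P(3,2) f=1→J1  4|2|2
M = 3(4−1)−2·2−2 = 9−4−2 = 3

M = 3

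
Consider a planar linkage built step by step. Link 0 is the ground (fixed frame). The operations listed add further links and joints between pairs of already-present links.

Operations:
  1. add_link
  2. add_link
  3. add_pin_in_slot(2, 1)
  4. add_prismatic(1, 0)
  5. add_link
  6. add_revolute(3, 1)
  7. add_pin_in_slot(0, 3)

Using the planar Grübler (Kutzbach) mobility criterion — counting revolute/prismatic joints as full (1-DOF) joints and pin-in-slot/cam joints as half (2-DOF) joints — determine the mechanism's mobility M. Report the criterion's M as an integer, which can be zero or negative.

M = 3

ground; <1,0,0>
#1 <2,0,0>
#2 <3,0,0>
PS:2↔1 J2 <3,0,1>
P:1↔0 J1 <3,1,1>
#3 <4,1,1>
R:3↔1 J1 <4,2,1>
PS:0↔3 J2 <4,2,2>
3×3 − 2×2 − 1×2 = 3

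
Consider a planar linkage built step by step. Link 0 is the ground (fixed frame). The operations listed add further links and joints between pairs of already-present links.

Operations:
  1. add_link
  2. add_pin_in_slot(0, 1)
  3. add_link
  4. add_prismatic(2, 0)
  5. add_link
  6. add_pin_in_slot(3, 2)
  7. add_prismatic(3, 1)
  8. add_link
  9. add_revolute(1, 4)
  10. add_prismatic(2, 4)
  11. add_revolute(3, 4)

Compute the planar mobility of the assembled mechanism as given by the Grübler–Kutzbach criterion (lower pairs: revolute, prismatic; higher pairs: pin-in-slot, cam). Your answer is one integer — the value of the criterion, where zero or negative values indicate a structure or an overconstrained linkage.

M = 0

(L,J1,J2)=(1,0,0); link0 fixed
link1: (2,0,0)
PS 0-1 [J2]: (2,0,1)
link2: (3,0,1)
P 2-0 [J1]: (3,1,1)
link3: (4,1,1)
PS 3-2 [J2]: (4,1,2)
P 3-1 [J1]: (4,2,2)
link4: (5,2,2)
R 1-4 [J1]: (5,3,2)
P 2-4 [J1]: (5,4,2)
R 3-4 [J1]: (5,5,2)
Grübler: 3·4 − 2·5 − 2 = 0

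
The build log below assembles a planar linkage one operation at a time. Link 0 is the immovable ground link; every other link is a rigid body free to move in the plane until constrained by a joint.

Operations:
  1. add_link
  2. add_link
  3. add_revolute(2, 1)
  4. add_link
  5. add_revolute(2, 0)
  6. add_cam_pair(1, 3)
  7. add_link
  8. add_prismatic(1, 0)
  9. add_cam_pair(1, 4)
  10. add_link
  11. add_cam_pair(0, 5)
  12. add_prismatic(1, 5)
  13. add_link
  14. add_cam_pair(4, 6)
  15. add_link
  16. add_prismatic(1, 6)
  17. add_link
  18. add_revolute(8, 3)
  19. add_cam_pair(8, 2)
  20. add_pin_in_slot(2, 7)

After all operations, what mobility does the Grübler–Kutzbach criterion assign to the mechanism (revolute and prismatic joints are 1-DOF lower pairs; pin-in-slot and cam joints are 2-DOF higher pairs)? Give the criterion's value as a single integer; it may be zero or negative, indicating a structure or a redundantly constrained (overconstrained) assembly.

ground; <1,0,0>
#1 <2,0,0>
#2 <3,0,0>
R:2↔1 J1 <3,1,0>
#3 <4,1,0>
R:2↔0 J1 <4,2,0>
C:1↔3 J2 <4,2,1>
#4 <5,2,1>
P:1↔0 J1 <5,3,1>
C:1↔4 J2 <5,3,2>
#5 <6,3,2>
C:0↔5 J2 <6,3,3>
P:1↔5 J1 <6,4,3>
#6 <7,4,3>
C:4↔6 J2 <7,4,4>
#7 <8,4,4>
P:1↔6 J1 <8,5,4>
#8 <9,5,4>
R:8↔3 J1 <9,6,4>
C:8↔2 J2 <9,6,5>
PS:2↔7 J2 <9,6,6>
3×8 − 2×6 − 1×6 = 6

M = 6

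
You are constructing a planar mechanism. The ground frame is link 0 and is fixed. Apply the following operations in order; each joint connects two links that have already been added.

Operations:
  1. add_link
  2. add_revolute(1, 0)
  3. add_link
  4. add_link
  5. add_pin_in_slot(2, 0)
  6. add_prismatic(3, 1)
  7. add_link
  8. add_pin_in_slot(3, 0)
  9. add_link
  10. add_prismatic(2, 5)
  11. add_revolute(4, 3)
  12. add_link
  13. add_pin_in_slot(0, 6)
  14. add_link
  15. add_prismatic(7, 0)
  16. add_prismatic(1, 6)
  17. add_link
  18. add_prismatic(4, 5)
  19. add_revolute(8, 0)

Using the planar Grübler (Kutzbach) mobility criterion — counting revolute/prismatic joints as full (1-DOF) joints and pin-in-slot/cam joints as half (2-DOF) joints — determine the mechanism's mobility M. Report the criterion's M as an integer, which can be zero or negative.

M = 5

L=1 J1=0 J2=0
add link → L=2 J1=0 J2=0
R@1,0 dof=1 J1 → L=2 J1=1 J2=0
add link → L=3 J1=1 J2=0
add link → L=4 J1=1 J2=0
PS@2,0 dof=2 J2 → L=4 J1=1 J2=1
P@3,1 dof=1 J1 → L=4 J1=2 J2=1
add link → L=5 J1=2 J2=1
PS@3,0 dof=2 J2 → L=5 J1=2 J2=2
add link → L=6 J1=2 J2=2
P@2,5 dof=1 J1 → L=6 J1=3 J2=2
R@4,3 dof=1 J1 → L=6 J1=4 J2=2
add link → L=7 J1=4 J2=2
PS@0,6 dof=2 J2 → L=7 J1=4 J2=3
add link → L=8 J1=4 J2=3
P@7,0 dof=1 J1 → L=8 J1=5 J2=3
P@1,6 dof=1 J1 → L=8 J1=6 J2=3
add link → L=9 J1=6 J2=3
P@4,5 dof=1 J1 → L=9 J1=7 J2=3
R@8,0 dof=1 J1 → L=9 J1=8 J2=3
M=3(L−1)−2J1−J2=3·8−2·8−3=5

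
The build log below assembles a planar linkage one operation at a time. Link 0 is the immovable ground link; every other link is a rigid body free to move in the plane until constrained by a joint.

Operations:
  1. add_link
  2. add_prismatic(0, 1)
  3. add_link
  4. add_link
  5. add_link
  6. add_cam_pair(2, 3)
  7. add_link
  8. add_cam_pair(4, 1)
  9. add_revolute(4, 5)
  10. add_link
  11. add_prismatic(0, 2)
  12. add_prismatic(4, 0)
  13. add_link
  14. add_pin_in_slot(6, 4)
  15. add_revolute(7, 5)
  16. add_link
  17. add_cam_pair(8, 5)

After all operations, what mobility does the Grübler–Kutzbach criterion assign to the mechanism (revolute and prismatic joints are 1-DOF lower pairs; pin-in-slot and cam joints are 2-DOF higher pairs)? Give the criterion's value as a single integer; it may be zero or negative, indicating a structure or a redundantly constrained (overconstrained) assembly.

M = 10

(L,J1,J2)=(1,0,0); link0 fixed
link1: (2,0,0)
P 0-1 [J1]: (2,1,0)
link2: (3,1,0)
link3: (4,1,0)
link4: (5,1,0)
C 2-3 [J2]: (5,1,1)
link5: (6,1,1)
C 4-1 [J2]: (6,1,2)
R 4-5 [J1]: (6,2,2)
link6: (7,2,2)
P 0-2 [J1]: (7,3,2)
P 4-0 [J1]: (7,4,2)
link7: (8,4,2)
PS 6-4 [J2]: (8,4,3)
R 7-5 [J1]: (8,5,3)
link8: (9,5,3)
C 8-5 [J2]: (9,5,4)
Grübler: 3·8 − 2·5 − 4 = 10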